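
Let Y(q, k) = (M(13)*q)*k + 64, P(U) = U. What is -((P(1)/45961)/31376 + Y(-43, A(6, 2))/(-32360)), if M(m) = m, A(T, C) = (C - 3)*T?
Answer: 616125401511/5833182599120 ≈ 0.10562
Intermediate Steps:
A(T, C) = T*(-3 + C) (A(T, C) = (-3 + C)*T = T*(-3 + C))
Y(q, k) = 64 + 13*k*q (Y(q, k) = (13*q)*k + 64 = 13*k*q + 64 = 64 + 13*k*q)
-((P(1)/45961)/31376 + Y(-43, A(6, 2))/(-32360)) = -((1/45961)/31376 + (64 + 13*(6*(-3 + 2))*(-43))/(-32360)) = -((1*(1/45961))*(1/31376) + (64 + 13*(6*(-1))*(-43))*(-1/32360)) = -((1/45961)*(1/31376) + (64 + 13*(-6)*(-43))*(-1/32360)) = -(1/1442072336 + (64 + 3354)*(-1/32360)) = -(1/1442072336 + 3418*(-1/32360)) = -(1/1442072336 - 1709/16180) = -1*(-616125401511/5833182599120) = 616125401511/5833182599120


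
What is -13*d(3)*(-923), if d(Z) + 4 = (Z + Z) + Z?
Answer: 59995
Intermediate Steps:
d(Z) = -4 + 3*Z (d(Z) = -4 + ((Z + Z) + Z) = -4 + (2*Z + Z) = -4 + 3*Z)
-13*d(3)*(-923) = -13*(-4 + 3*3)*(-923) = -13*(-4 + 9)*(-923) = -13*5*(-923) = -65*(-923) = 59995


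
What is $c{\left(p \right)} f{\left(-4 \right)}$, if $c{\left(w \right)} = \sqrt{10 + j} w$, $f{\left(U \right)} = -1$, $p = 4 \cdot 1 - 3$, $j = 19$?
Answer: $- \sqrt{29} \approx -5.3852$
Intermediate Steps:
$p = 1$ ($p = 4 - 3 = 1$)
$c{\left(w \right)} = w \sqrt{29}$ ($c{\left(w \right)} = \sqrt{10 + 19} w = \sqrt{29} w = w \sqrt{29}$)
$c{\left(p \right)} f{\left(-4 \right)} = 1 \sqrt{29} \left(-1\right) = \sqrt{29} \left(-1\right) = - \sqrt{29}$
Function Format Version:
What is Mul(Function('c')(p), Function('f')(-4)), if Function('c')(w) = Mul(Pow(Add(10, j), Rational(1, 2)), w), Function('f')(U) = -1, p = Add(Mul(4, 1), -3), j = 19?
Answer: Mul(-1, Pow(29, Rational(1, 2))) ≈ -5.3852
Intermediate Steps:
p = 1 (p = Add(4, -3) = 1)
Function('c')(w) = Mul(w, Pow(29, Rational(1, 2))) (Function('c')(w) = Mul(Pow(Add(10, 19), Rational(1, 2)), w) = Mul(Pow(29, Rational(1, 2)), w) = Mul(w, Pow(29, Rational(1, 2))))
Mul(Function('c')(p), Function('f')(-4)) = Mul(Mul(1, Pow(29, Rational(1, 2))), -1) = Mul(Pow(29, Rational(1, 2)), -1) = Mul(-1, Pow(29, Rational(1, 2)))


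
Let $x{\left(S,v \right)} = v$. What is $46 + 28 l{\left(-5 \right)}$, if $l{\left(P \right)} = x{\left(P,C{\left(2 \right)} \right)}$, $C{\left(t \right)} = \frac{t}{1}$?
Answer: $102$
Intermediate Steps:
$C{\left(t \right)} = t$ ($C{\left(t \right)} = t 1 = t$)
$l{\left(P \right)} = 2$
$46 + 28 l{\left(-5 \right)} = 46 + 28 \cdot 2 = 46 + 56 = 102$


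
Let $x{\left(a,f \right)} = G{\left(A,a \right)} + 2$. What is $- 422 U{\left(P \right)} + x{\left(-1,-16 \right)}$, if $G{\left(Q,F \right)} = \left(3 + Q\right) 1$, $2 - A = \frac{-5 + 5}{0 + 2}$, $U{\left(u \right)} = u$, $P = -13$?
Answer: $5493$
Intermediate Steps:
$A = 2$ ($A = 2 - \frac{-5 + 5}{0 + 2} = 2 - \frac{0}{2} = 2 - 0 \cdot \frac{1}{2} = 2 - 0 = 2 + 0 = 2$)
$G{\left(Q,F \right)} = 3 + Q$
$x{\left(a,f \right)} = 7$ ($x{\left(a,f \right)} = \left(3 + 2\right) + 2 = 5 + 2 = 7$)
$- 422 U{\left(P \right)} + x{\left(-1,-16 \right)} = \left(-422\right) \left(-13\right) + 7 = 5486 + 7 = 5493$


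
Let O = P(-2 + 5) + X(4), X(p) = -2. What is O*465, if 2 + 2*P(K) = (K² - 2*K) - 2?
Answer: -2325/2 ≈ -1162.5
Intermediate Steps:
P(K) = -2 + K²/2 - K (P(K) = -1 + ((K² - 2*K) - 2)/2 = -1 + (-2 + K² - 2*K)/2 = -1 + (-1 + K²/2 - K) = -2 + K²/2 - K)
O = -5/2 (O = (-2 + (-2 + 5)²/2 - (-2 + 5)) - 2 = (-2 + (½)*3² - 1*3) - 2 = (-2 + (½)*9 - 3) - 2 = (-2 + 9/2 - 3) - 2 = -½ - 2 = -5/2 ≈ -2.5000)
O*465 = -5/2*465 = -2325/2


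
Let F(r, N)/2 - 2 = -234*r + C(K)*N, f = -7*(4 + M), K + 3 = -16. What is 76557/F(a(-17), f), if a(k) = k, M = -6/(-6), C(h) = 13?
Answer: 25519/2350 ≈ 10.859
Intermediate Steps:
K = -19 (K = -3 - 16 = -19)
M = 1 (M = -6*(-⅙) = 1)
f = -35 (f = -7*(4 + 1) = -7*5 = -35)
F(r, N) = 4 - 468*r + 26*N (F(r, N) = 4 + 2*(-234*r + 13*N) = 4 + (-468*r + 26*N) = 4 - 468*r + 26*N)
76557/F(a(-17), f) = 76557/(4 - 468*(-17) + 26*(-35)) = 76557/(4 + 7956 - 910) = 76557/7050 = 76557*(1/7050) = 25519/2350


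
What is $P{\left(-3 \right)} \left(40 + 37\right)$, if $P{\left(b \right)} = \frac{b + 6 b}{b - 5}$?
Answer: $\frac{1617}{8} \approx 202.13$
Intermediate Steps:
$P{\left(b \right)} = \frac{7 b}{-5 + b}$
$P{\left(-3 \right)} \left(40 + 37\right) = 7 \left(-3\right) \frac{1}{-5 - 3} \left(40 + 37\right) = 7 \left(-3\right) \frac{1}{-8} \cdot 77 = 7 \left(-3\right) \left(- \frac{1}{8}\right) 77 = \frac{21}{8} \cdot 77 = \frac{1617}{8}$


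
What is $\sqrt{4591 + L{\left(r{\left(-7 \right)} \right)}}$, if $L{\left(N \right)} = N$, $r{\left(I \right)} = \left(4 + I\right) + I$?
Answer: $3 \sqrt{509} \approx 67.683$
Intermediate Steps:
$r{\left(I \right)} = 4 + 2 I$
$\sqrt{4591 + L{\left(r{\left(-7 \right)} \right)}} = \sqrt{4591 + \left(4 + 2 \left(-7\right)\right)} = \sqrt{4591 + \left(4 - 14\right)} = \sqrt{4591 - 10} = \sqrt{4581} = 3 \sqrt{509}$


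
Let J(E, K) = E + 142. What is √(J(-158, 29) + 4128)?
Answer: 4*√257 ≈ 64.125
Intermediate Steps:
J(E, K) = 142 + E
√(J(-158, 29) + 4128) = √((142 - 158) + 4128) = √(-16 + 4128) = √4112 = 4*√257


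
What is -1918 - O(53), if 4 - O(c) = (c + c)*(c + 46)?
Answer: 8572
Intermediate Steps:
O(c) = 4 - 2*c*(46 + c) (O(c) = 4 - (c + c)*(c + 46) = 4 - 2*c*(46 + c))
-1918 - O(53) = -1918 - (4 - 92*53 - 2*53²) = -1918 - (4 - 4876 - 2*2809) = -1918 - (4 - 4876 - 5618) = -1918 - 1*(-10490) = -1918 + 10490 = 8572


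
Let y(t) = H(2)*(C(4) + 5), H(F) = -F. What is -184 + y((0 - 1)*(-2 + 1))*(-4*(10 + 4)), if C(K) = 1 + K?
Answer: 936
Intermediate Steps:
y(t) = -20 (y(t) = (-1*2)*((1 + 4) + 5) = -2*(5 + 5) = -2*10 = -20)
-184 + y((0 - 1)*(-2 + 1))*(-4*(10 + 4)) = -184 - (-80)*(10 + 4) = -184 - (-80)*14 = -184 - 20*(-56) = -184 + 1120 = 936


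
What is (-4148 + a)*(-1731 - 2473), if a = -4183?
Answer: 35023524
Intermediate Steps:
(-4148 + a)*(-1731 - 2473) = (-4148 - 4183)*(-1731 - 2473) = -8331*(-4204) = 35023524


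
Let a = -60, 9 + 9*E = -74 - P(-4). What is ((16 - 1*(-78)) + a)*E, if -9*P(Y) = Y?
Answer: -25534/81 ≈ -315.23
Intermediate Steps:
P(Y) = -Y/9
E = -751/81 (E = -1 + (-74 - (-1)*(-4)/9)/9 = -1 + (-74 - 1*4/9)/9 = -1 + (-74 - 4/9)/9 = -1 + (1/9)*(-670/9) = -1 - 670/81 = -751/81 ≈ -9.2716)
((16 - 1*(-78)) + a)*E = ((16 - 1*(-78)) - 60)*(-751/81) = ((16 + 78) - 60)*(-751/81) = (94 - 60)*(-751/81) = 34*(-751/81) = -25534/81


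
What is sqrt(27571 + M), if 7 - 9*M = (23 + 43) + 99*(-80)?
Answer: 160*sqrt(10)/3 ≈ 168.65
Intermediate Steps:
M = 7861/9 (M = 7/9 - ((23 + 43) + 99*(-80))/9 = 7/9 - (66 - 7920)/9 = 7/9 - 1/9*(-7854) = 7/9 + 2618/3 = 7861/9 ≈ 873.44)
sqrt(27571 + M) = sqrt(27571 + 7861/9) = sqrt(256000/9) = 160*sqrt(10)/3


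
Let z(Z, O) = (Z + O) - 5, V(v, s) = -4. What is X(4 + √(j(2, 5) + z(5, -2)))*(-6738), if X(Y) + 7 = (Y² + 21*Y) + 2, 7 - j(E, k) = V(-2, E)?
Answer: -1286958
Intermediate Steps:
z(Z, O) = -5 + O + Z (z(Z, O) = (O + Z) - 5 = -5 + O + Z)
j(E, k) = 11 (j(E, k) = 7 - 1*(-4) = 7 + 4 = 11)
X(Y) = -5 + Y² + 21*Y (X(Y) = -7 + ((Y² + 21*Y) + 2) = -7 + (2 + Y² + 21*Y) = -5 + Y² + 21*Y)
X(4 + √(j(2, 5) + z(5, -2)))*(-6738) = (-5 + (4 + √(11 + (-5 - 2 + 5)))² + 21*(4 + √(11 + (-5 - 2 + 5))))*(-6738) = (-5 + (4 + √(11 - 2))² + 21*(4 + √(11 - 2)))*(-6738) = (-5 + (4 + √9)² + 21*(4 + √9))*(-6738) = (-5 + (4 + 3)² + 21*(4 + 3))*(-6738) = (-5 + 7² + 21*7)*(-6738) = (-5 + 49 + 147)*(-6738) = 191*(-6738) = -1286958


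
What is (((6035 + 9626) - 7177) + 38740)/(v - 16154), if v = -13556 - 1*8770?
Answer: -5903/4810 ≈ -1.2272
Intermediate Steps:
v = -22326 (v = -13556 - 8770 = -22326)
(((6035 + 9626) - 7177) + 38740)/(v - 16154) = (((6035 + 9626) - 7177) + 38740)/(-22326 - 16154) = ((15661 - 7177) + 38740)/(-38480) = (8484 + 38740)*(-1/38480) = 47224*(-1/38480) = -5903/4810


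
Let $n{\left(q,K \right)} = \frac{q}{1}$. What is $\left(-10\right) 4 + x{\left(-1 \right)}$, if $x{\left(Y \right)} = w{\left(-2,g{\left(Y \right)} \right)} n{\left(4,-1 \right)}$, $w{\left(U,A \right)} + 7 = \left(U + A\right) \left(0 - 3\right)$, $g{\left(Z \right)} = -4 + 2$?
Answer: $-20$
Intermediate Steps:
$g{\left(Z \right)} = -2$
$n{\left(q,K \right)} = q$ ($n{\left(q,K \right)} = q 1 = q$)
$w{\left(U,A \right)} = -7 - 3 A - 3 U$ ($w{\left(U,A \right)} = -7 + \left(U + A\right) \left(0 - 3\right) = -7 + \left(A + U\right) \left(-3\right) = -7 - \left(3 A + 3 U\right) = -7 - 3 A - 3 U$)
$x{\left(Y \right)} = 20$ ($x{\left(Y \right)} = \left(-7 - -6 - -6\right) 4 = \left(-7 + 6 + 6\right) 4 = 5 \cdot 4 = 20$)
$\left(-10\right) 4 + x{\left(-1 \right)} = \left(-10\right) 4 + 20 = -40 + 20 = -20$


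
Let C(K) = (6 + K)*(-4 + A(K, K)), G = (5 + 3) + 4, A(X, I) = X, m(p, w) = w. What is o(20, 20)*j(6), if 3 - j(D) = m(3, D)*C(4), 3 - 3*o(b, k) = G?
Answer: -9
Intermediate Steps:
G = 12 (G = 8 + 4 = 12)
o(b, k) = -3 (o(b, k) = 1 - ⅓*12 = 1 - 4 = -3)
C(K) = (-4 + K)*(6 + K) (C(K) = (6 + K)*(-4 + K) = (-4 + K)*(6 + K))
j(D) = 3 (j(D) = 3 - D*(-24 + 4² + 2*4) = 3 - D*(-24 + 16 + 8) = 3 - D*0 = 3 - 1*0 = 3 + 0 = 3)
o(20, 20)*j(6) = -3*3 = -9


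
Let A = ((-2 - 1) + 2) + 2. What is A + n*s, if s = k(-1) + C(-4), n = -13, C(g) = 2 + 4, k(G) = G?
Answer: -64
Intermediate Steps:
A = 1 (A = (-3 + 2) + 2 = -1 + 2 = 1)
C(g) = 6
s = 5 (s = -1 + 6 = 5)
A + n*s = 1 - 13*5 = 1 - 65 = -64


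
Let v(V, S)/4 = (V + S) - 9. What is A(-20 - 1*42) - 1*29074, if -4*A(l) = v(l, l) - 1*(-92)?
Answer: -28964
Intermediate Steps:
v(V, S) = -36 + 4*S + 4*V (v(V, S) = 4*((V + S) - 9) = 4*((S + V) - 9) = 4*(-9 + S + V) = -36 + 4*S + 4*V)
A(l) = -14 - 2*l (A(l) = -((-36 + 4*l + 4*l) - 1*(-92))/4 = -((-36 + 8*l) + 92)/4 = -(56 + 8*l)/4 = -14 - 2*l)
A(-20 - 1*42) - 1*29074 = (-14 - 2*(-20 - 1*42)) - 1*29074 = (-14 - 2*(-20 - 42)) - 29074 = (-14 - 2*(-62)) - 29074 = (-14 + 124) - 29074 = 110 - 29074 = -28964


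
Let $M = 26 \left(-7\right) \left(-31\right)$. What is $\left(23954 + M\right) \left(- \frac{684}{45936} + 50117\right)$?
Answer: $\frac{473160670927}{319} \approx 1.4833 \cdot 10^{9}$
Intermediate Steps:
$M = 5642$ ($M = \left(-182\right) \left(-31\right) = 5642$)
$\left(23954 + M\right) \left(- \frac{684}{45936} + 50117\right) = \left(23954 + 5642\right) \left(- \frac{684}{45936} + 50117\right) = 29596 \left(- \frac{684}{45936} + 50117\right) = 29596 \left(\left(-1\right) \frac{19}{1276} + 50117\right) = 29596 \left(- \frac{19}{1276} + 50117\right) = 29596 \cdot \frac{63949273}{1276} = \frac{473160670927}{319}$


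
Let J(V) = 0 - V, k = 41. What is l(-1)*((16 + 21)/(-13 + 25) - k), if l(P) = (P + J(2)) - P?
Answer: 455/6 ≈ 75.833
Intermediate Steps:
J(V) = -V
l(P) = -2 (l(P) = (P - 1*2) - P = (P - 2) - P = (-2 + P) - P = -2)
l(-1)*((16 + 21)/(-13 + 25) - k) = -2*((16 + 21)/(-13 + 25) - 1*41) = -2*(37/12 - 41) = -2*(-455/12) = 455/6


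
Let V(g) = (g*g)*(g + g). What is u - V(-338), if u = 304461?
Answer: 77533405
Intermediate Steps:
V(g) = 2*g**3 (V(g) = g**2*(2*g) = 2*g**3)
u - V(-338) = 304461 - 2*(-338)**3 = 304461 - 2*(-38614472) = 304461 - 1*(-77228944) = 304461 + 77228944 = 77533405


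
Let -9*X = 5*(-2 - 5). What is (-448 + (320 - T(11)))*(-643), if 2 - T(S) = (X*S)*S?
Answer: -1970795/9 ≈ -2.1898e+5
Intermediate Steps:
X = 35/9 (X = -5*(-2 - 5)/9 = -5*(-7)/9 = -⅑*(-35) = 35/9 ≈ 3.8889)
T(S) = 2 - 35*S²/9 (T(S) = 2 - 35*S/9*S = 2 - 35*S²/9)
(-448 + (320 - T(11)))*(-643) = (-448 + (320 - (2 - 35/9*11²)))*(-643) = (-448 + (320 - (2 - 35/9*121)))*(-643) = (-448 + (320 - (2 - 4235/9)))*(-643) = (-448 + (320 - 1*(-4217/9)))*(-643) = (-448 + (320 + 4217/9))*(-643) = (-448 + 7097/9)*(-643) = (3065/9)*(-643) = -1970795/9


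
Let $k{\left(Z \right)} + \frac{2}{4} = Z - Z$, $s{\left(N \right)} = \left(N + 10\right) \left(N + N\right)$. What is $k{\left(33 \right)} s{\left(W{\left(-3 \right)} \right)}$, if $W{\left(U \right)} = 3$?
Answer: $-39$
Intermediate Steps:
$s{\left(N \right)} = 2 N \left(10 + N\right)$ ($s{\left(N \right)} = \left(10 + N\right) 2 N = 2 N \left(10 + N\right)$)
$k{\left(Z \right)} = - \frac{1}{2}$ ($k{\left(Z \right)} = - \frac{1}{2} + \left(Z - Z\right) = - \frac{1}{2} + 0 = - \frac{1}{2}$)
$k{\left(33 \right)} s{\left(W{\left(-3 \right)} \right)} = - \frac{2 \cdot 3 \left(10 + 3\right)}{2} = - \frac{2 \cdot 3 \cdot 13}{2} = \left(- \frac{1}{2}\right) 78 = -39$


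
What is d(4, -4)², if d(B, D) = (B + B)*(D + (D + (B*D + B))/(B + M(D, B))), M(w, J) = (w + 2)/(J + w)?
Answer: nan ≈ nan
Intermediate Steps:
M(w, J) = (2 + w)/(J + w)
d(B, D) = 2*B*(D + (B + D + B*D)/(B + (2 + D)/(B + D))) (d(B, D) = (B + B)*(D + (D + (B*D + B))/(B + (2 + D)/(B + D))) = (2*B)*(D + (D + (B + B*D))/(B + (2 + D)/(B + D))) = (2*B)*(D + (B + D + B*D)/(B + (2 + D)/(B + D))) = 2*B*(D + (B + D + B*D)/(B + (2 + D)/(B + D))))
d(4, -4)² = (2*4*(-4*(2 - 4) + (4 - 4)*(4 - 4 + 2*4*(-4)))/(2 - 4 + 4*(4 - 4)))² = (2*4*(-4*(-2) + 0*(4 - 4 - 32))/(2 - 4 + 4*0))² = (2*4*(8 + 0*(-32))/(2 - 4 + 0))² = (2*4*(8 + 0)/(-2))² = (2*4*(-½)*8)² = (-32)² = 1024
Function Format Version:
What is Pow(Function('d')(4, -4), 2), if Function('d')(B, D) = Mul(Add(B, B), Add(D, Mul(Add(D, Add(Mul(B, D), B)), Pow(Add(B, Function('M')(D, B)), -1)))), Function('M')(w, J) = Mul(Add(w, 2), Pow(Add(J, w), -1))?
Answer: nan ≈ nan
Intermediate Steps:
Function('M')(w, J) = Mul(Pow(Add(J, w), -1), Add(2, w)) (Function('M')(w, J) = Mul(Add(2, w), Pow(Add(J, w), -1)) = Mul(Pow(Add(J, w), -1), Add(2, w)))
Function('d')(B, D) = Mul(2, B, Add(D, Mul(Pow(Add(B, Mul(Pow(Add(B, D), -1), Add(2, D))), -1), Add(B, D, Mul(B, D))))) (Function('d')(B, D) = Mul(Add(B, B), Add(D, Mul(Add(D, Add(Mul(B, D), B)), Pow(Add(B, Mul(Pow(Add(B, D), -1), Add(2, D))), -1)))) = Mul(Mul(2, B), Add(D, Mul(Add(D, Add(B, Mul(B, D))), Pow(Add(B, Mul(Pow(Add(B, D), -1), Add(2, D))), -1)))) = Mul(Mul(2, B), Add(D, Mul(Add(B, D, Mul(B, D)), Pow(Add(B, Mul(Pow(Add(B, D), -1), Add(2, D))), -1)))) = Mul(Mul(2, B), Add(D, Mul(Pow(Add(B, Mul(Pow(Add(B, D), -1), Add(2, D))), -1), Add(B, D, Mul(B, D))))) = Mul(2, B, Add(D, Mul(Pow(Add(B, Mul(Pow(Add(B, D), -1), Add(2, D))), -1), Add(B, D, Mul(B, D))))))
Pow(Function('d')(4, -4), 2) = Pow(Mul(2, 4, Pow(Add(2, -4, Mul(4, Add(4, -4))), -1), Add(Mul(-4, Add(2, -4)), Mul(Add(4, -4), Add(4, -4, Mul(2, 4, -4))))), 2) = Pow(Mul(2, 4, Pow(Add(2, -4, Mul(4, 0)), -1), Add(Mul(-4, -2), Mul(0, Add(4, -4, -32)))), 2) = Pow(Mul(2, 4, Pow(Add(2, -4, 0), -1), Add(8, Mul(0, -32))), 2) = Pow(Mul(2, 4, Pow(-2, -1), Add(8, 0)), 2) = Pow(Mul(2, 4, Rational(-1, 2), 8), 2) = Pow(-32, 2) = 1024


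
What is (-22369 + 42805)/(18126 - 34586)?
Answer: -5109/4115 ≈ -1.2416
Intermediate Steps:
(-22369 + 42805)/(18126 - 34586) = 20436/(-16460) = 20436*(-1/16460) = -5109/4115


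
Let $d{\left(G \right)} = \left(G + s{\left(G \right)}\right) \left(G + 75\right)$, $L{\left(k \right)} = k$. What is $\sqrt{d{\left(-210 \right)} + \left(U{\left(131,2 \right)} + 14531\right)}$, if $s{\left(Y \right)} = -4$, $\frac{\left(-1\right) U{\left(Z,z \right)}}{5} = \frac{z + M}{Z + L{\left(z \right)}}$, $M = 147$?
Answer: $\frac{2 \sqrt{191993746}}{133} \approx 208.36$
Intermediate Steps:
$U{\left(Z,z \right)} = - \frac{5 \left(147 + z\right)}{Z + z}$ ($U{\left(Z,z \right)} = - 5 \frac{z + 147}{Z + z} = - 5 \frac{147 + z}{Z + z} = - \frac{5 \left(147 + z\right)}{Z + z}$)
$d{\left(G \right)} = \left(-4 + G\right) \left(75 + G\right)$ ($d{\left(G \right)} = \left(G - 4\right) \left(G + 75\right) = \left(-4 + G\right) \left(75 + G\right)$)
$\sqrt{d{\left(-210 \right)} + \left(U{\left(131,2 \right)} + 14531\right)} = \sqrt{\left(-300 + \left(-210\right)^{2} + 71 \left(-210\right)\right) + \left(\frac{5 \left(-147 - 2\right)}{131 + 2} + 14531\right)} = \sqrt{\left(-300 + 44100 - 14910\right) + \left(\frac{5 \left(-147 - 2\right)}{133} + 14531\right)} = \sqrt{28890 + \left(5 \cdot \frac{1}{133} \left(-149\right) + 14531\right)} = \sqrt{28890 + \left(- \frac{745}{133} + 14531\right)} = \sqrt{28890 + \frac{1931878}{133}} = \sqrt{\frac{5774248}{133}} = \frac{2 \sqrt{191993746}}{133}$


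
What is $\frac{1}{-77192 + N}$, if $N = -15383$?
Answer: $- \frac{1}{92575} \approx -1.0802 \cdot 10^{-5}$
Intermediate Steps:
$\frac{1}{-77192 + N} = \frac{1}{-77192 - 15383} = \frac{1}{-92575} = - \frac{1}{92575}$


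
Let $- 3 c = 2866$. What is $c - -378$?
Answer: $- \frac{1732}{3} \approx -577.33$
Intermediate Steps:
$c = - \frac{2866}{3}$ ($c = \left(- \frac{1}{3}\right) 2866 = - \frac{2866}{3} \approx -955.33$)
$c - -378 = - \frac{2866}{3} - -378 = - \frac{2866}{3} + 378 = - \frac{1732}{3}$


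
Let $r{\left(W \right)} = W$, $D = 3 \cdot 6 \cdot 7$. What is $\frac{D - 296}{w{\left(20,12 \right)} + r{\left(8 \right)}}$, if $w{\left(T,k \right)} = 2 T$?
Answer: $- \frac{85}{24} \approx -3.5417$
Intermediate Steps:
$D = 126$ ($D = 18 \cdot 7 = 126$)
$\frac{D - 296}{w{\left(20,12 \right)} + r{\left(8 \right)}} = \frac{126 - 296}{2 \cdot 20 + 8} = - \frac{170}{40 + 8} = - \frac{170}{48} = \left(-170\right) \frac{1}{48} = - \frac{85}{24}$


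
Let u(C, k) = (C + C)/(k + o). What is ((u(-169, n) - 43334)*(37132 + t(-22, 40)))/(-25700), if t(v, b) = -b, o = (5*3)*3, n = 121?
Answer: 33353970243/533275 ≈ 62546.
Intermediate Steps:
o = 45 (o = 15*3 = 45)
u(C, k) = 2*C/(45 + k) (u(C, k) = (C + C)/(k + 45) = (2*C)/(45 + k) = 2*C/(45 + k))
((u(-169, n) - 43334)*(37132 + t(-22, 40)))/(-25700) = ((2*(-169)/(45 + 121) - 43334)*(37132 - 1*40))/(-25700) = ((2*(-169)/166 - 43334)*(37132 - 40))*(-1/25700) = ((2*(-169)*(1/166) - 43334)*37092)*(-1/25700) = ((-169/83 - 43334)*37092)*(-1/25700) = -3596891/83*37092*(-1/25700) = -133415880972/83*(-1/25700) = 33353970243/533275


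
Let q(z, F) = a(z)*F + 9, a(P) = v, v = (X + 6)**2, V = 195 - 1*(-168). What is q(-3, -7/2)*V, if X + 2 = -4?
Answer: 3267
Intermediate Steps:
V = 363 (V = 195 + 168 = 363)
X = -6 (X = -2 - 4 = -6)
v = 0 (v = (-6 + 6)**2 = 0**2 = 0)
a(P) = 0
q(z, F) = 9 (q(z, F) = 0*F + 9 = 0 + 9 = 9)
q(-3, -7/2)*V = 9*363 = 3267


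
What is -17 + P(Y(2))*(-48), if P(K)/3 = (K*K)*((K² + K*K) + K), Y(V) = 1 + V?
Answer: -27233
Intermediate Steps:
P(K) = 3*K²*(K + 2*K²) (P(K) = 3*((K*K)*((K² + K*K) + K)) = 3*(K²*((K² + K²) + K)) = 3*(K²*(2*K² + K)) = 3*(K²*(K + 2*K²)) = 3*K²*(K + 2*K²))
-17 + P(Y(2))*(-48) = -17 + ((1 + 2)³*(3 + 6*(1 + 2)))*(-48) = -17 + (3³*(3 + 6*3))*(-48) = -17 + (27*(3 + 18))*(-48) = -17 + (27*21)*(-48) = -17 + 567*(-48) = -17 - 27216 = -27233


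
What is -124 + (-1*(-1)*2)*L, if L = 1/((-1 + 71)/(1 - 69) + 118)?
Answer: -493080/3977 ≈ -123.98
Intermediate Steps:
L = 34/3977 (L = 1/(70/(-68) + 118) = 1/(70*(-1/68) + 118) = 1/(-35/34 + 118) = 1/(3977/34) = 34/3977 ≈ 0.0085492)
-124 + (-1*(-1)*2)*L = -124 + (-1*(-1)*2)*(34/3977) = -124 + (1*2)*(34/3977) = -124 + 2*(34/3977) = -124 + 68/3977 = -493080/3977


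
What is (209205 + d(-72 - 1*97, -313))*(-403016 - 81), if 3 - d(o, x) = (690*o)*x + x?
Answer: 14628151899673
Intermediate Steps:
d(o, x) = 3 - x - 690*o*x (d(o, x) = 3 - ((690*o)*x + x) = 3 - (690*o*x + x) = 3 - (x + 690*o*x) = 3 + (-x - 690*o*x) = 3 - x - 690*o*x)
(209205 + d(-72 - 1*97, -313))*(-403016 - 81) = (209205 + (3 - 1*(-313) - 690*(-72 - 1*97)*(-313)))*(-403016 - 81) = (209205 + (3 + 313 - 690*(-72 - 97)*(-313)))*(-403097) = (209205 + (3 + 313 - 690*(-169)*(-313)))*(-403097) = (209205 + (3 + 313 - 36498930))*(-403097) = (209205 - 36498614)*(-403097) = -36289409*(-403097) = 14628151899673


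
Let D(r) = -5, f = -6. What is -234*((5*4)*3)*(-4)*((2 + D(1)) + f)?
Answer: -505440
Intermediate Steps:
-234*((5*4)*3)*(-4)*((2 + D(1)) + f) = -234*((5*4)*3)*(-4)*((2 - 5) - 6) = -234*(20*3)*(-4)*(-3 - 6) = -234*60*(-4)*(-9) = -(-56160)*(-9) = -234*2160 = -505440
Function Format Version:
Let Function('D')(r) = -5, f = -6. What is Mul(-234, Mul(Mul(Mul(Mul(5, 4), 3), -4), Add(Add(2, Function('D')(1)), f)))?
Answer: -505440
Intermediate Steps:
Mul(-234, Mul(Mul(Mul(Mul(5, 4), 3), -4), Add(Add(2, Function('D')(1)), f))) = Mul(-234, Mul(Mul(Mul(Mul(5, 4), 3), -4), Add(Add(2, -5), -6))) = Mul(-234, Mul(Mul(Mul(20, 3), -4), Add(-3, -6))) = Mul(-234, Mul(Mul(60, -4), -9)) = Mul(-234, Mul(-240, -9)) = Mul(-234, 2160) = -505440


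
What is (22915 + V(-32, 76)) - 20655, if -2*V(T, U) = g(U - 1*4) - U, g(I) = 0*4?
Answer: 2298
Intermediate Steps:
g(I) = 0
V(T, U) = U/2 (V(T, U) = -(0 - U)/2 = -(-1)*U/2 = U/2)
(22915 + V(-32, 76)) - 20655 = (22915 + (½)*76) - 20655 = (22915 + 38) - 20655 = 22953 - 20655 = 2298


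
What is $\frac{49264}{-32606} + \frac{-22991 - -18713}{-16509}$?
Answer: $- \frac{112301818}{89715409} \approx -1.2518$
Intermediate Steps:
$\frac{49264}{-32606} + \frac{-22991 - -18713}{-16509} = 49264 \left(- \frac{1}{32606}\right) + \left(-22991 + 18713\right) \left(- \frac{1}{16509}\right) = - \frac{24632}{16303} - - \frac{1426}{5503} = - \frac{24632}{16303} + \frac{1426}{5503} = - \frac{112301818}{89715409}$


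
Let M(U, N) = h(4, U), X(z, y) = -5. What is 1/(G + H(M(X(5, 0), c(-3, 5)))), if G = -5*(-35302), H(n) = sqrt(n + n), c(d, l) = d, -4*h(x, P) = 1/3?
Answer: 1059060/186934680601 - I*sqrt(6)/186934680601 ≈ 5.6654e-6 - 1.3103e-11*I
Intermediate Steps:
h(x, P) = -1/12 (h(x, P) = -1/4/3 = -1/4*1/3 = -1/12)
M(U, N) = -1/12
H(n) = sqrt(2)*sqrt(n) (H(n) = sqrt(2*n) = sqrt(2)*sqrt(n))
G = 176510
1/(G + H(M(X(5, 0), c(-3, 5)))) = 1/(176510 + sqrt(2)*sqrt(-1/12)) = 1/(176510 + sqrt(2)*(I*sqrt(3)/6)) = 1/(176510 + I*sqrt(6)/6)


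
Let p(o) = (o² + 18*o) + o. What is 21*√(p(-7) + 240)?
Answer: 42*√39 ≈ 262.29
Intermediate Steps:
p(o) = o² + 19*o
21*√(p(-7) + 240) = 21*√(-7*(19 - 7) + 240) = 21*√(-7*12 + 240) = 21*√(-84 + 240) = 21*√156 = 21*(2*√39) = 42*√39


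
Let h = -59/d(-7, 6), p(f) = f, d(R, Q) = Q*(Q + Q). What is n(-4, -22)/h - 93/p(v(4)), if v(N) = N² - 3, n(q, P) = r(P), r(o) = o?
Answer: 15105/767 ≈ 19.694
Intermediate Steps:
d(R, Q) = 2*Q² (d(R, Q) = Q*(2*Q) = 2*Q²)
n(q, P) = P
v(N) = -3 + N²
h = -59/72 (h = -59/(2*6²) = -59/(2*36) = -59/72 ≈ -0.81944)
n(-4, -22)/h - 93/p(v(4)) = -22/(-59/72) - 93/(-3 + 4²) = -22*(-72/59) - 93/(-3 + 16) = 1584/59 - 93/13 = 15105/767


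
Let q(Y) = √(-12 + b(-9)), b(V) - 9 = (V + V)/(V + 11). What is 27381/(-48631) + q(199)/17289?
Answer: -27381/48631 + 2*I*√3/17289 ≈ -0.56304 + 0.00020036*I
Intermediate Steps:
b(V) = 9 + 2*V/(11 + V) (b(V) = 9 + (V + V)/(V + 11) = 9 + (2*V)/(11 + V) = 9 + 2*V/(11 + V))
q(Y) = 2*I*√3 (q(Y) = √(-12 + 11*(9 - 9)/(11 - 9)) = √(-12 + 11*0/2) = √(-12 + 11*(½)*0) = √(-12 + 0) = √(-12) = 2*I*√3)
27381/(-48631) + q(199)/17289 = 27381/(-48631) + (2*I*√3)/17289 = 27381*(-1/48631) + (2*I*√3)*(1/17289) = -27381/48631 + 2*I*√3/17289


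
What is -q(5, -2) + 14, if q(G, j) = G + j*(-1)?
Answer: 7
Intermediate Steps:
q(G, j) = G - j
-q(5, -2) + 14 = -(5 - 1*(-2)) + 14 = -(5 + 2) + 14 = -1*7 + 14 = -7 + 14 = 7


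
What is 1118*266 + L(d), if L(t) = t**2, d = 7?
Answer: 297437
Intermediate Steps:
1118*266 + L(d) = 1118*266 + 7**2 = 297388 + 49 = 297437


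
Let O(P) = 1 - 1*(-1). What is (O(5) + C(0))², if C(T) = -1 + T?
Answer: 1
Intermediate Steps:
O(P) = 2 (O(P) = 1 + 1 = 2)
(O(5) + C(0))² = (2 + (-1 + 0))² = (2 - 1)² = 1² = 1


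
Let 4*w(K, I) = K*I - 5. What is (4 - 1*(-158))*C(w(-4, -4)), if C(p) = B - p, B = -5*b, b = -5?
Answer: 7209/2 ≈ 3604.5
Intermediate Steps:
w(K, I) = -5/4 + I*K/4 (w(K, I) = (K*I - 5)/4 = (I*K - 5)/4 = (-5 + I*K)/4 = -5/4 + I*K/4)
B = 25 (B = -5*(-5) = 25)
C(p) = 25 - p
(4 - 1*(-158))*C(w(-4, -4)) = (4 - 1*(-158))*(25 - (-5/4 + (1/4)*(-4)*(-4))) = (4 + 158)*(25 - (-5/4 + 4)) = 162*(25 - 1*11/4) = 162*(25 - 11/4) = 162*(89/4) = 7209/2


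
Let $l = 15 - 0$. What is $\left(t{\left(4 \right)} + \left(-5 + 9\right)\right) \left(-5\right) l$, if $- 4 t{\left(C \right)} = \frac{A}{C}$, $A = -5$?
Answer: $- \frac{5175}{16} \approx -323.44$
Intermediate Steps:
$t{\left(C \right)} = \frac{5}{4 C}$ ($t{\left(C \right)} = - \frac{\left(-5\right) \frac{1}{C}}{4} = \frac{5}{4 C}$)
$l = 15$ ($l = 15 + 0 = 15$)
$\left(t{\left(4 \right)} + \left(-5 + 9\right)\right) \left(-5\right) l = \left(\frac{5}{4 \cdot 4} + \left(-5 + 9\right)\right) \left(-5\right) 15 = \left(\frac{5}{4} \cdot \frac{1}{4} + 4\right) \left(-5\right) 15 = \left(\frac{5}{16} + 4\right) \left(-5\right) 15 = \frac{69}{16} \left(-5\right) 15 = \left(- \frac{345}{16}\right) 15 = - \frac{5175}{16}$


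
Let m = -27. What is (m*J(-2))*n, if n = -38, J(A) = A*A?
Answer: 4104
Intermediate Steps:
J(A) = A²
(m*J(-2))*n = -27*(-2)²*(-38) = -27*4*(-38) = -108*(-38) = 4104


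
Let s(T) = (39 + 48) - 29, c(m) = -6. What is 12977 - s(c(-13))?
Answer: 12919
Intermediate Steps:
s(T) = 58 (s(T) = 87 - 29 = 58)
12977 - s(c(-13)) = 12977 - 1*58 = 12977 - 58 = 12919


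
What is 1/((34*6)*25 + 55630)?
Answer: 1/60730 ≈ 1.6466e-5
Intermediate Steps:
1/((34*6)*25 + 55630) = 1/(204*25 + 55630) = 1/(5100 + 55630) = 1/60730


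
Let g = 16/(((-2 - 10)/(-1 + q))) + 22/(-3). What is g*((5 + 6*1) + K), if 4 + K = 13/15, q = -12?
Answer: 236/3 ≈ 78.667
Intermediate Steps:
K = -47/15 (K = -4 + 13/15 = -47/15 ≈ -3.1333)
g = 10 (g = 16/(((-2 - 10)/(-1 - 12))) + 22/(-3) = 16/((-12/(-13))) + 22*(-⅓) = 16/((-12*(-1/13))) - 22/3 = 16/(12/13) - 22/3 = 16*(13/12) - 22/3 = 52/3 - 22/3 = 10)
g*((5 + 6*1) + K) = 10*((5 + 6*1) - 47/15) = 10*((5 + 6) - 47/15) = 10*(11 - 47/15) = 10*(118/15) = 236/3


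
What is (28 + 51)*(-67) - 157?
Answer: -5450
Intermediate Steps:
(28 + 51)*(-67) - 157 = 79*(-67) - 157 = -5293 - 157 = -5450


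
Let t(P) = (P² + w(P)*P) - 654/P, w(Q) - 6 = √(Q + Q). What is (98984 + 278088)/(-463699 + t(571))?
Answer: -8251373994643056/2876692101098087 - 35099636072296*√1142/2876692101098087 ≈ -3.2807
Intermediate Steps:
w(Q) = 6 + √2*√Q (w(Q) = 6 + √(Q + Q) = 6 + √(2*Q) = 6 + √2*√Q)
t(P) = P² - 654/P + P*(6 + √2*√P) (t(P) = (P² + (6 + √2*√P)*P) - 654/P = (P² + P*(6 + √2*√P)) - 654/P = P² - 654/P + P*(6 + √2*√P))
(98984 + 278088)/(-463699 + t(571)) = (98984 + 278088)/(-463699 + (-654 + 571²*(6 + 571 + √2*√571))/571) = 377072/(-463699 + (-654 + 326041*(6 + 571 + √1142))/571) = 377072/(-463699 + (-654 + 326041*(577 + √1142))/571) = 377072/(-463699 + (-654 + (188125657 + 326041*√1142))/571) = 377072/(-463699 + (188125003 + 326041*√1142)/571) = 377072/(-463699 + (188125003/571 + 571*√1142)) = 377072/(-76647126/571 + 571*√1142)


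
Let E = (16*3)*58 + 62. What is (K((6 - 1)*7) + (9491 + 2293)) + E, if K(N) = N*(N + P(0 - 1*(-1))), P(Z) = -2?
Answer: 15785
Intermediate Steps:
E = 2846 (E = 48*58 + 62 = 2784 + 62 = 2846)
K(N) = N*(-2 + N) (K(N) = N*(N - 2) = N*(-2 + N))
(K((6 - 1)*7) + (9491 + 2293)) + E = (((6 - 1)*7)*(-2 + (6 - 1)*7) + (9491 + 2293)) + 2846 = ((5*7)*(-2 + 5*7) + 11784) + 2846 = (35*(-2 + 35) + 11784) + 2846 = (35*33 + 11784) + 2846 = (1155 + 11784) + 2846 = 12939 + 2846 = 15785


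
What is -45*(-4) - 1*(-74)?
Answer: 254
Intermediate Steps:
-45*(-4) - 1*(-74) = 180 + 74 = 254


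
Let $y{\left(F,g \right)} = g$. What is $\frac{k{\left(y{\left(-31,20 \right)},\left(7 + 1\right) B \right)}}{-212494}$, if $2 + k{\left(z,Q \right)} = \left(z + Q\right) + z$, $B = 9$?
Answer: $- \frac{55}{106247} \approx -0.00051766$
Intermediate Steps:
$k{\left(z,Q \right)} = -2 + Q + 2 z$ ($k{\left(z,Q \right)} = -2 + \left(\left(z + Q\right) + z\right) = -2 + \left(\left(Q + z\right) + z\right) = -2 + \left(Q + 2 z\right) = -2 + Q + 2 z$)
$\frac{k{\left(y{\left(-31,20 \right)},\left(7 + 1\right) B \right)}}{-212494} = \frac{-2 + \left(7 + 1\right) 9 + 2 \cdot 20}{-212494} = \left(-2 + 8 \cdot 9 + 40\right) \left(- \frac{1}{212494}\right) = \left(-2 + 72 + 40\right) \left(- \frac{1}{212494}\right) = 110 \left(- \frac{1}{212494}\right) = - \frac{55}{106247}$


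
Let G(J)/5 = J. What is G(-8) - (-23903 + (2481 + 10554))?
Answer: 10828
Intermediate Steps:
G(J) = 5*J
G(-8) - (-23903 + (2481 + 10554)) = 5*(-8) - (-23903 + (2481 + 10554)) = -40 - (-23903 + 13035) = -40 - 1*(-10868) = -40 + 10868 = 10828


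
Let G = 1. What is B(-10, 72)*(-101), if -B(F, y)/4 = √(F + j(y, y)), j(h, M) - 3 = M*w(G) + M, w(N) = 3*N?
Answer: 404*√281 ≈ 6772.3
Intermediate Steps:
j(h, M) = 3 + 4*M (j(h, M) = 3 + (M*(3*1) + M) = 3 + (M*3 + M) = 3 + (3*M + M) = 3 + 4*M)
B(F, y) = -4*√(3 + F + 4*y) (B(F, y) = -4*√(F + (3 + 4*y)) = -4*√(3 + F + 4*y))
B(-10, 72)*(-101) = -4*√(3 - 10 + 4*72)*(-101) = -4*√(3 - 10 + 288)*(-101) = -4*√281*(-101) = 404*√281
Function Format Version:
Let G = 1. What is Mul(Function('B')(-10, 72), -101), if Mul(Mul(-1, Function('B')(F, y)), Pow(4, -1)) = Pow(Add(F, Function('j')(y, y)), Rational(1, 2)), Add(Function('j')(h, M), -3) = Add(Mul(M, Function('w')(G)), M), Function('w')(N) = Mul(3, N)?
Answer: Mul(404, Pow(281, Rational(1, 2))) ≈ 6772.3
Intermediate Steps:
Function('j')(h, M) = Add(3, Mul(4, M)) (Function('j')(h, M) = Add(3, Add(Mul(M, Mul(3, 1)), M)) = Add(3, Add(Mul(M, 3), M)) = Add(3, Add(Mul(3, M), M)) = Add(3, Mul(4, M)))
Function('B')(F, y) = Mul(-4, Pow(Add(3, F, Mul(4, y)), Rational(1, 2))) (Function('B')(F, y) = Mul(-4, Pow(Add(F, Add(3, Mul(4, y))), Rational(1, 2))) = Mul(-4, Pow(Add(3, F, Mul(4, y)), Rational(1, 2))))
Mul(Function('B')(-10, 72), -101) = Mul(Mul(-4, Pow(Add(3, -10, Mul(4, 72)), Rational(1, 2))), -101) = Mul(Mul(-4, Pow(Add(3, -10, 288), Rational(1, 2))), -101) = Mul(Mul(-4, Pow(281, Rational(1, 2))), -101) = Mul(404, Pow(281, Rational(1, 2)))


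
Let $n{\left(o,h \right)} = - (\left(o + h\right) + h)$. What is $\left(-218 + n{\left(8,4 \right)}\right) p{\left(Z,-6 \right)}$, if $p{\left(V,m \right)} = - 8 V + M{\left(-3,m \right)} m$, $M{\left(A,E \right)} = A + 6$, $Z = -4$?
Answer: $-3276$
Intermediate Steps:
$M{\left(A,E \right)} = 6 + A$
$p{\left(V,m \right)} = - 8 V + 3 m$ ($p{\left(V,m \right)} = - 8 V + \left(6 - 3\right) m = - 8 V + 3 m$)
$n{\left(o,h \right)} = - o - 2 h$ ($n{\left(o,h \right)} = - (\left(h + o\right) + h) = - (o + 2 h) = - o - 2 h$)
$\left(-218 + n{\left(8,4 \right)}\right) p{\left(Z,-6 \right)} = \left(-218 - 16\right) \left(\left(-8\right) \left(-4\right) + 3 \left(-6\right)\right) = \left(-218 - 16\right) \left(32 - 18\right) = \left(-218 - 16\right) 14 = \left(-234\right) 14 = -3276$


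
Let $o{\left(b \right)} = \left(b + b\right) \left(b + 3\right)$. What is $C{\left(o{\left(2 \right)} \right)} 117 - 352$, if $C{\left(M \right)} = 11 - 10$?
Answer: $-235$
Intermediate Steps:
$o{\left(b \right)} = 2 b \left(3 + b\right)$
$C{\left(M \right)} = 1$ ($C{\left(M \right)} = 11 - 10 = 1$)
$C{\left(o{\left(2 \right)} \right)} 117 - 352 = 1 \cdot 117 - 352 = 117 - 352 = -235$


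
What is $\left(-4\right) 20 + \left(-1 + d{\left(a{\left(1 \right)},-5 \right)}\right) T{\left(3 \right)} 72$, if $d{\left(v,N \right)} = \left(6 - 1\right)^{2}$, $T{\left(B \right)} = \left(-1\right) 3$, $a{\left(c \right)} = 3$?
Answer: $-5264$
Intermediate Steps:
$T{\left(B \right)} = -3$
$d{\left(v,N \right)} = 25$ ($d{\left(v,N \right)} = 5^{2} = 25$)
$\left(-4\right) 20 + \left(-1 + d{\left(a{\left(1 \right)},-5 \right)}\right) T{\left(3 \right)} 72 = \left(-4\right) 20 + \left(-1 + 25\right) \left(-3\right) 72 = -80 + 24 \left(-3\right) 72 = -80 - 5184 = -5264$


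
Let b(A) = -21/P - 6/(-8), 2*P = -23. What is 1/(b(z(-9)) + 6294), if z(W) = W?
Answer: 92/579285 ≈ 0.00015882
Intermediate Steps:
P = -23/2 (P = (½)*(-23) = -23/2 ≈ -11.500)
b(A) = 237/92 (b(A) = -21/(-23/2) - 6/(-8) = -21*(-2/23) - 6*(-⅛) = 42/23 + ¾ = 237/92)
1/(b(z(-9)) + 6294) = 1/(237/92 + 6294) = 1/(579285/92) = 92/579285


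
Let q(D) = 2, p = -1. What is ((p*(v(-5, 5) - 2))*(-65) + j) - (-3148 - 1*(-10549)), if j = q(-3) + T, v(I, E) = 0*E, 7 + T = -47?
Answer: -7583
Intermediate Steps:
T = -54 (T = -7 - 47 = -54)
v(I, E) = 0
j = -52 (j = 2 - 54 = -52)
((p*(v(-5, 5) - 2))*(-65) + j) - (-3148 - 1*(-10549)) = (-(0 - 2)*(-65) - 52) - (-3148 - 1*(-10549)) = (-1*(-2)*(-65) - 52) - (-3148 + 10549) = (2*(-65) - 52) - 1*7401 = (-130 - 52) - 7401 = -182 - 7401 = -7583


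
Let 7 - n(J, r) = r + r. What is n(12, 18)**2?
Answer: 841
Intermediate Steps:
n(J, r) = 7 - 2*r (n(J, r) = 7 - (r + r) = 7 - 2*r)
n(12, 18)**2 = (7 - 2*18)**2 = (7 - 36)**2 = (-29)**2 = 841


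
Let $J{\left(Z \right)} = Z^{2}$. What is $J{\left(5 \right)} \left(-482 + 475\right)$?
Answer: $-175$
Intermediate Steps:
$J{\left(5 \right)} \left(-482 + 475\right) = 5^{2} \left(-482 + 475\right) = 25 \left(-7\right) = -175$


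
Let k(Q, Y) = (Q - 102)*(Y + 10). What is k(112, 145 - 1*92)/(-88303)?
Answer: -630/88303 ≈ -0.0071345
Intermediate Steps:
k(Q, Y) = (-102 + Q)*(10 + Y)
k(112, 145 - 1*92)/(-88303) = (-1020 - 102*(145 - 1*92) + 10*112 + 112*(145 - 1*92))/(-88303) = (-1020 - 102*(145 - 92) + 1120 + 112*(145 - 92))*(-1/88303) = (-1020 - 102*53 + 1120 + 112*53)*(-1/88303) = (-1020 - 5406 + 1120 + 5936)*(-1/88303) = 630*(-1/88303) = -630/88303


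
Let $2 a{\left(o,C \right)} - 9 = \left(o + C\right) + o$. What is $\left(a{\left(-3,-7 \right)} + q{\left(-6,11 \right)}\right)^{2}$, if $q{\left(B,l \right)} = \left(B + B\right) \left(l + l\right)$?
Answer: $70756$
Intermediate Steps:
$a{\left(o,C \right)} = \frac{9}{2} + o + \frac{C}{2}$ ($a{\left(o,C \right)} = \frac{9}{2} + \frac{\left(o + C\right) + o}{2} = \frac{9}{2} + \frac{\left(C + o\right) + o}{2} = \frac{9}{2} + \frac{C + 2 o}{2} = \frac{9}{2} + \left(o + \frac{C}{2}\right) = \frac{9}{2} + o + \frac{C}{2}$)
$q{\left(B,l \right)} = 4 B l$ ($q{\left(B,l \right)} = 2 B 2 l = 4 B l$)
$\left(a{\left(-3,-7 \right)} + q{\left(-6,11 \right)}\right)^{2} = \left(\left(\frac{9}{2} - 3 + \frac{1}{2} \left(-7\right)\right) + 4 \left(-6\right) 11\right)^{2} = \left(\left(\frac{9}{2} - 3 - \frac{7}{2}\right) - 264\right)^{2} = \left(-2 - 264\right)^{2} = \left(-266\right)^{2} = 70756$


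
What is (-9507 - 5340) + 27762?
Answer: 12915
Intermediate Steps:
(-9507 - 5340) + 27762 = -14847 + 27762 = 12915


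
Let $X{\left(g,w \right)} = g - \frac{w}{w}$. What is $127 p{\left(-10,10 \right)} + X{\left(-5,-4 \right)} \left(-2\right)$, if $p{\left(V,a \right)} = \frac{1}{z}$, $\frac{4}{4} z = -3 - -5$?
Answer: $\frac{151}{2} \approx 75.5$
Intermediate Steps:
$z = 2$ ($z = -3 - -5 = -3 + 5 = 2$)
$X{\left(g,w \right)} = -1 + g$ ($X{\left(g,w \right)} = g - 1 = -1 + g$)
$p{\left(V,a \right)} = \frac{1}{2}$
$127 p{\left(-10,10 \right)} + X{\left(-5,-4 \right)} \left(-2\right) = 127 \cdot \frac{1}{2} + \left(-1 - 5\right) \left(-2\right) = \frac{127}{2} - -12 = \frac{127}{2} + 12 = \frac{151}{2}$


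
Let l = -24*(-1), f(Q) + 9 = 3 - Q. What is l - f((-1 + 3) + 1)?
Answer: 33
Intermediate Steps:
f(Q) = -6 - Q (f(Q) = -9 + (3 - Q) = -6 - Q)
l = 24
l - f((-1 + 3) + 1) = 24 - (-6 - ((-1 + 3) + 1)) = 24 - (-6 - (2 + 1)) = 24 - (-6 - 1*3) = 24 - (-6 - 3) = 24 - 1*(-9) = 24 + 9 = 33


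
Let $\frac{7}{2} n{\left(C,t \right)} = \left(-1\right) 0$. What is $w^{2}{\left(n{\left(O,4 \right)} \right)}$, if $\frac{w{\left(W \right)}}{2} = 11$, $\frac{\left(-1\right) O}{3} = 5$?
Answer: $484$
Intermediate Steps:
$O = -15$ ($O = \left(-3\right) 5 = -15$)
$n{\left(C,t \right)} = 0$ ($n{\left(C,t \right)} = \frac{2 \left(\left(-1\right) 0\right)}{7} = \frac{2}{7} \cdot 0 = 0$)
$w{\left(W \right)} = 22$ ($w{\left(W \right)} = 2 \cdot 11 = 22$)
$w^{2}{\left(n{\left(O,4 \right)} \right)} = 22^{2} = 484$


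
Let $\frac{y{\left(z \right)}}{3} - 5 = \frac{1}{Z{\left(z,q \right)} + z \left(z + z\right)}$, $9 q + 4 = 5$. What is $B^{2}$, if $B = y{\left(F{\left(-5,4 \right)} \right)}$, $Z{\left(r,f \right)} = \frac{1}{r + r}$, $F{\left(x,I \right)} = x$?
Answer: $\frac{56475225}{249001} \approx 226.81$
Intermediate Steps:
$q = \frac{1}{9}$ ($q = - \frac{4}{9} + \frac{1}{9} \cdot 5 = - \frac{4}{9} + \frac{5}{9} = \frac{1}{9} \approx 0.11111$)
$Z{\left(r,f \right)} = \frac{1}{2 r}$
$y{\left(z \right)} = 15 + \frac{3}{\frac{1}{2 z} + 2 z^{2}}$ ($y{\left(z \right)} = 15 + \frac{3}{\frac{1}{2 z} + z \left(z + z\right)} = 15 + \frac{3}{\frac{1}{2 z} + z 2 z} = 15 + \frac{3}{\frac{1}{2 z} + 2 z^{2}}$)
$B = \frac{7515}{499}$ ($B = \frac{3 \left(5 + 2 \left(-5\right) + 20 \left(-5\right)^{3}\right)}{1 + 4 \left(-5\right)^{3}} = \frac{3 \left(5 - 10 + 20 \left(-125\right)\right)}{1 + 4 \left(-125\right)} = \frac{3 \left(5 - 10 - 2500\right)}{1 - 500} = 3 \frac{1}{-499} \left(-2505\right) = 3 \left(- \frac{1}{499}\right) \left(-2505\right) = \frac{7515}{499} \approx 15.06$)
$B^{2} = \left(\frac{7515}{499}\right)^{2} = \frac{56475225}{249001}$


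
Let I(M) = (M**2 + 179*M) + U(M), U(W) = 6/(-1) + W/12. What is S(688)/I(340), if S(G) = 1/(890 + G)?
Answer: 1/278489122 ≈ 3.5908e-9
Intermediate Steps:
U(W) = -6 + W/12 (U(W) = 6*(-1) + W*(1/12) = -6 + W/12)
I(M) = -6 + M**2 + 2149*M/12 (I(M) = (M**2 + 179*M) + (-6 + M/12) = -6 + M**2 + 2149*M/12)
S(688)/I(340) = 1/((890 + 688)*(-6 + 340**2 + (2149/12)*340)) = 1/(1578*(-6 + 115600 + 182665/3)) = 1/(1578*(529447/3)) = (1/1578)*(3/529447) = 1/278489122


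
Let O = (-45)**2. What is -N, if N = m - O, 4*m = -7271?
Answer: 15371/4 ≈ 3842.8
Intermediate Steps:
m = -7271/4 (m = (1/4)*(-7271) = -7271/4 ≈ -1817.8)
O = 2025
N = -15371/4 (N = -7271/4 - 1*2025 = -7271/4 - 2025 = -15371/4 ≈ -3842.8)
-N = -1*(-15371/4) = 15371/4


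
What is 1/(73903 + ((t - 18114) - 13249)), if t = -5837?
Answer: 1/36703 ≈ 2.7246e-5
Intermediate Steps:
1/(73903 + ((t - 18114) - 13249)) = 1/(73903 + ((-5837 - 18114) - 13249)) = 1/(73903 + (-23951 - 13249)) = 1/(73903 - 37200) = 1/36703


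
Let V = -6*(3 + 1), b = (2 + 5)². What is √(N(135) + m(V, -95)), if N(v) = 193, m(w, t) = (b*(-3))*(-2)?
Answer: √487 ≈ 22.068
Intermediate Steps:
b = 49 (b = 7² = 49)
V = -24 (V = -6*4 = -24)
m(w, t) = 294 (m(w, t) = (49*(-3))*(-2) = -147*(-2) = 294)
√(N(135) + m(V, -95)) = √(193 + 294) = √487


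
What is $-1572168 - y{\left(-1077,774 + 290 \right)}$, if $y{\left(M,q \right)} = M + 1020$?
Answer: $-1572111$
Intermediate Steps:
$y{\left(M,q \right)} = 1020 + M$
$-1572168 - y{\left(-1077,774 + 290 \right)} = -1572168 - \left(1020 - 1077\right) = -1572168 - -57 = -1572168 + 57 = -1572111$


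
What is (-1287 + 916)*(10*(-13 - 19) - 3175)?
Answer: 1296645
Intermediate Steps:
(-1287 + 916)*(10*(-13 - 19) - 3175) = -371*(10*(-32) - 3175) = -371*(-320 - 3175) = -371*(-3495) = 1296645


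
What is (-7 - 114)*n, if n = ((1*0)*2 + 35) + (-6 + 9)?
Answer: -4598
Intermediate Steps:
n = 38 (n = (0*2 + 35) + 3 = (0 + 35) + 3 = 35 + 3 = 38)
(-7 - 114)*n = (-7 - 114)*38 = -121*38 = -4598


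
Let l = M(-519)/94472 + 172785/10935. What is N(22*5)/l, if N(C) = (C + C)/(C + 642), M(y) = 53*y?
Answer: 189392742/10040801431 ≈ 0.018862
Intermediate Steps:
N(C) = 2*C/(642 + C) (N(C) = (2*C)/(642 + C) = 2*C/(642 + C))
l = 1068170365/68870088 (l = (53*(-519))/94472 + 172785/10935 = -27507*1/94472 + 172785*(1/10935) = -27507/94472 + 11519/729 = 1068170365/68870088 ≈ 15.510)
N(22*5)/l = (2*(22*5)/(642 + 22*5))/(1068170365/68870088) = (2*110/(642 + 110))*(68870088/1068170365) = (2*110/752)*(68870088/1068170365) = (2*110*(1/752))*(68870088/1068170365) = (55/188)*(68870088/1068170365) = 189392742/10040801431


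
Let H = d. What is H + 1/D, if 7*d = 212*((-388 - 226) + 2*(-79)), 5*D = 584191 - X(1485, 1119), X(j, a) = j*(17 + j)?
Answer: -269436606291/11523953 ≈ -23381.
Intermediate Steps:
D = -1646279/5 (D = (584191 - 1485*(17 + 1485))/5 = (584191 - 1485*1502)/5 = (584191 - 1*2230470)/5 = (584191 - 2230470)/5 = (⅕)*(-1646279) = -1646279/5 ≈ -3.2926e+5)
d = -163664/7 (d = (212*((-388 - 226) + 2*(-79)))/7 = (212*(-614 - 158))/7 = (212*(-772))/7 = (⅐)*(-163664) = -163664/7 ≈ -23381.)
H = -163664/7 ≈ -23381.
H + 1/D = -163664/7 + 1/(-1646279/5) = -163664/7 - 5/1646279 = -269436606291/11523953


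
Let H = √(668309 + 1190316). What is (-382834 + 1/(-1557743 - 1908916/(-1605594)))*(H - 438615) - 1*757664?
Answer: 209987401363083225774553/1250550452713 - 2393766160073657195*√74345/1250550452713 ≈ 1.6739e+11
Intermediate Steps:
H = 5*√74345 (H = √1858625 = 5*√74345 ≈ 1363.3)
(-382834 + 1/(-1557743 - 1908916/(-1605594)))*(H - 438615) - 1*757664 = (-382834 + 1/(-1557743 - 1908916/(-1605594)))*(5*√74345 - 438615) - 1*757664 = (-382834 + 1/(-1557743 - 1908916*(-1/1605594)))*(-438615 + 5*√74345) - 757664 = (-382834 + 1/(-1557743 + 954458/802797))*(-438615 + 5*√74345) - 757664 = (-382834 + 1/(-1250550452713/802797))*(-438615 + 5*√74345) - 757664 = (-382834 - 802797/1250550452713)*(-438615 + 5*√74345) - 757664 = -478753232014731439*(-438615 + 5*√74345)/1250550452713 - 757664 = (209988348860141430116985/1250550452713 - 2393766160073657195*√74345/1250550452713) - 757664 = 209987401363083225774553/1250550452713 - 2393766160073657195*√74345/1250550452713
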